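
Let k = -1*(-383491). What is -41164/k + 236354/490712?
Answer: 35219981523/94091817796 ≈ 0.37432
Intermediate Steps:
k = 383491
-41164/k + 236354/490712 = -41164/383491 + 236354/490712 = -41164*1/383491 + 236354*(1/490712) = -41164/383491 + 118177/245356 = 35219981523/94091817796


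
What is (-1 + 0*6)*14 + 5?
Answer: -9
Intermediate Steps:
(-1 + 0*6)*14 + 5 = (-1 + 0)*14 + 5 = -1*14 + 5 = -14 + 5 = -9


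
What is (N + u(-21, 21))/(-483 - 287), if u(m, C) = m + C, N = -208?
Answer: 104/385 ≈ 0.27013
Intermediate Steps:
u(m, C) = C + m
(N + u(-21, 21))/(-483 - 287) = (-208 + (21 - 21))/(-483 - 287) = (-208 + 0)/(-770) = -208*(-1/770) = 104/385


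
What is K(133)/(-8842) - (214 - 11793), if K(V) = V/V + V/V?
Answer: 51190758/4421 ≈ 11579.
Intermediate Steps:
K(V) = 2 (K(V) = 1 + 1 = 2)
K(133)/(-8842) - (214 - 11793) = 2/(-8842) - (214 - 11793) = 2*(-1/8842) - 1*(-11579) = -1/4421 + 11579 = 51190758/4421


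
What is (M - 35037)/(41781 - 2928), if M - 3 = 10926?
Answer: -8036/12951 ≈ -0.62049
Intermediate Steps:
M = 10929 (M = 3 + 10926 = 10929)
(M - 35037)/(41781 - 2928) = (10929 - 35037)/(41781 - 2928) = -24108/38853 = -24108*1/38853 = -8036/12951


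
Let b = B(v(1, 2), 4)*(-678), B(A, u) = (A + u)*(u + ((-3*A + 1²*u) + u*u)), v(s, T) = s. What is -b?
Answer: 71190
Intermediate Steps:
B(A, u) = (A + u)*(u² - 3*A + 2*u) (B(A, u) = (A + u)*(u + ((-3*A + 1*u) + u²)) = (A + u)*(u + ((-3*A + u) + u²)) = (A + u)*(u + ((u - 3*A) + u²)) = (A + u)*(u + (u + u² - 3*A)) = (A + u)*(u² - 3*A + 2*u))
b = -71190 (b = (4³ - 3*1² + 2*4² + 1*4² - 1*1*4)*(-678) = (64 - 3*1 + 2*16 + 1*16 - 4)*(-678) = (64 - 3 + 32 + 16 - 4)*(-678) = 105*(-678) = -71190)
-b = -1*(-71190) = 71190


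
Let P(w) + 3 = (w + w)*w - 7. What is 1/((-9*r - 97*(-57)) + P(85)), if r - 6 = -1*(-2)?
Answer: 1/19897 ≈ 5.0259e-5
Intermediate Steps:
r = 8 (r = 6 - 1*(-2) = 6 + 2 = 8)
P(w) = -10 + 2*w² (P(w) = -3 + ((w + w)*w - 7) = -3 + ((2*w)*w - 7) = -3 + (2*w² - 7) = -3 + (-7 + 2*w²) = -10 + 2*w²)
1/((-9*r - 97*(-57)) + P(85)) = 1/((-9*8 - 97*(-57)) + (-10 + 2*85²)) = 1/((-72 + 5529) + (-10 + 2*7225)) = 1/(5457 + (-10 + 14450)) = 1/(5457 + 14440) = 1/19897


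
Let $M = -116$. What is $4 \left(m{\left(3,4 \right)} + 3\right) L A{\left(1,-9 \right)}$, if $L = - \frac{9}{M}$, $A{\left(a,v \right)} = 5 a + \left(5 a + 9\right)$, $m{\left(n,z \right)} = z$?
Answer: $\frac{1197}{29} \approx 41.276$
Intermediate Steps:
$A{\left(a,v \right)} = 9 + 10 a$ ($A{\left(a,v \right)} = 5 a + \left(9 + 5 a\right) = 9 + 10 a$)
$L = \frac{9}{116}$ ($L = - \frac{9}{-116} = \left(-9\right) \left(- \frac{1}{116}\right) = \frac{9}{116} \approx 0.077586$)
$4 \left(m{\left(3,4 \right)} + 3\right) L A{\left(1,-9 \right)} = 4 \left(4 + 3\right) \frac{9}{116} \left(9 + 10 \cdot 1\right) = 4 \cdot 7 \cdot \frac{9}{116} \left(9 + 10\right) = 28 \cdot \frac{9}{116} \cdot 19 = \frac{63}{29} \cdot 19 = \frac{1197}{29}$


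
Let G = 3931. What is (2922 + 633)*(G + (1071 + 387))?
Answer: 19157895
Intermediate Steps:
(2922 + 633)*(G + (1071 + 387)) = (2922 + 633)*(3931 + (1071 + 387)) = 3555*(3931 + 1458) = 3555*5389 = 19157895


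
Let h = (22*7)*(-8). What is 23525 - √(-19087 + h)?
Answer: 23525 - I*√20319 ≈ 23525.0 - 142.54*I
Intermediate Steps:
h = -1232 (h = 154*(-8) = -1232)
23525 - √(-19087 + h) = 23525 - √(-19087 - 1232) = 23525 - √(-20319) = 23525 - I*√20319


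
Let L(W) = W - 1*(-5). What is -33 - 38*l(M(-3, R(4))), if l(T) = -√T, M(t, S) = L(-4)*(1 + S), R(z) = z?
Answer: -33 + 38*√5 ≈ 51.971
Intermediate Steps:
L(W) = 5 + W (L(W) = W + 5 = 5 + W)
M(t, S) = 1 + S (M(t, S) = (5 - 4)*(1 + S) = 1*(1 + S) = 1 + S)
-33 - 38*l(M(-3, R(4))) = -33 - (-38)*√(1 + 4) = -33 - (-38)*√5 = -33 + 38*√5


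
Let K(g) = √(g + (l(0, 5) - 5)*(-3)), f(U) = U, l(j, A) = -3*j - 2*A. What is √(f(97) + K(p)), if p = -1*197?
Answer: √(97 + 2*I*√38) ≈ 9.8687 + 0.62465*I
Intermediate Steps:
p = -197
K(g) = √(45 + g) (K(g) = √(g + ((-3*0 - 2*5) - 5)*(-3)) = √(g + ((0 - 10) - 5)*(-3)) = √(g + (-10 - 5)*(-3)) = √(g - 15*(-3)) = √(g + 45) = √(45 + g))
√(f(97) + K(p)) = √(97 + √(45 - 197)) = √(97 + √(-152)) = √(97 + 2*I*√38)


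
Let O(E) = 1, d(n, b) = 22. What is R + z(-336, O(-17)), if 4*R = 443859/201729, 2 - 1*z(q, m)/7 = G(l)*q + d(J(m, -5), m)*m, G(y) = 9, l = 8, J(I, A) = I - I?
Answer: 5656091169/268972 ≈ 21029.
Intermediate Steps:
J(I, A) = 0
z(q, m) = 14 - 154*m - 63*q (z(q, m) = 14 - 7*(9*q + 22*m) = 14 + (-154*m - 63*q) = 14 - 154*m - 63*q)
R = 147953/268972 (R = (443859/201729)/4 = (443859*(1/201729))/4 = (1/4)*(147953/67243) = 147953/268972 ≈ 0.55007)
R + z(-336, O(-17)) = 147953/268972 + (14 - 154*1 - 63*(-336)) = 147953/268972 + (14 - 154 + 21168) = 147953/268972 + 21028 = 5656091169/268972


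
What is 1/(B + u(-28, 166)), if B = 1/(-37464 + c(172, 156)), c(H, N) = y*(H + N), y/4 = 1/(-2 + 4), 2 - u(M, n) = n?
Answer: -36808/6036513 ≈ -0.0060976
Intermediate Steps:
u(M, n) = 2 - n
y = 2 (y = 4/(-2 + 4) = 4/2 = 4*(½) = 2)
c(H, N) = 2*H + 2*N (c(H, N) = 2*(H + N) = 2*H + 2*N)
B = -1/36808 (B = 1/(-37464 + (2*172 + 2*156)) = 1/(-37464 + (344 + 312)) = 1/(-37464 + 656) = 1/(-36808) = -1/36808 ≈ -2.7168e-5)
1/(B + u(-28, 166)) = 1/(-1/36808 + (2 - 1*166)) = 1/(-1/36808 + (2 - 166)) = 1/(-1/36808 - 164) = 1/(-6036513/36808) = -36808/6036513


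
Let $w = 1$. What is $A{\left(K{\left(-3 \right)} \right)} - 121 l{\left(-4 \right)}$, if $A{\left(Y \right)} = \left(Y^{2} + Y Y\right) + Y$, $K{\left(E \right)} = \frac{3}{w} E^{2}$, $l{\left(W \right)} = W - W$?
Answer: $1485$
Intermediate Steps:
$l{\left(W \right)} = 0$
$K{\left(E \right)} = 3 E^{2}$ ($K{\left(E \right)} = \frac{3}{1} E^{2} = 3 \cdot 1 E^{2} = 3 E^{2}$)
$A{\left(Y \right)} = Y + 2 Y^{2}$ ($A{\left(Y \right)} = \left(Y^{2} + Y^{2}\right) + Y = 2 Y^{2} + Y = Y + 2 Y^{2}$)
$A{\left(K{\left(-3 \right)} \right)} - 121 l{\left(-4 \right)} = 3 \left(-3\right)^{2} \left(1 + 2 \cdot 3 \left(-3\right)^{2}\right) - 0 = 3 \cdot 9 \left(1 + 2 \cdot 3 \cdot 9\right) + 0 = 27 \left(1 + 2 \cdot 27\right) + 0 = 27 \left(1 + 54\right) + 0 = 27 \cdot 55 + 0 = 1485 + 0 = 1485$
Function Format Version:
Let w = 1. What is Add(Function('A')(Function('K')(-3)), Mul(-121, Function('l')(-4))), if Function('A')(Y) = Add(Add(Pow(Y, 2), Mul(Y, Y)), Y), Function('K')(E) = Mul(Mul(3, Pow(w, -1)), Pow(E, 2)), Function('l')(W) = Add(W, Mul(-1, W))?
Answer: 1485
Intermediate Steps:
Function('l')(W) = 0
Function('K')(E) = Mul(3, Pow(E, 2)) (Function('K')(E) = Mul(Mul(3, Pow(1, -1)), Pow(E, 2)) = Mul(Mul(3, 1), Pow(E, 2)) = Mul(3, Pow(E, 2)))
Function('A')(Y) = Add(Y, Mul(2, Pow(Y, 2))) (Function('A')(Y) = Add(Add(Pow(Y, 2), Pow(Y, 2)), Y) = Add(Mul(2, Pow(Y, 2)), Y) = Add(Y, Mul(2, Pow(Y, 2))))
Add(Function('A')(Function('K')(-3)), Mul(-121, Function('l')(-4))) = Add(Mul(Mul(3, Pow(-3, 2)), Add(1, Mul(2, Mul(3, Pow(-3, 2))))), Mul(-121, 0)) = Add(Mul(Mul(3, 9), Add(1, Mul(2, Mul(3, 9)))), 0) = Add(Mul(27, Add(1, Mul(2, 27))), 0) = Add(Mul(27, Add(1, 54)), 0) = Add(Mul(27, 55), 0) = Add(1485, 0) = 1485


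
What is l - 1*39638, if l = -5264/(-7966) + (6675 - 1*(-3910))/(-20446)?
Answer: -461137868981/11633774 ≈ -39638.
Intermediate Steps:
l = 1664831/11633774 (l = -5264*(-1/7966) + (6675 + 3910)*(-1/20446) = 376/569 + 10585*(-1/20446) = 376/569 - 10585/20446 = 1664831/11633774 ≈ 0.14310)
l - 1*39638 = 1664831/11633774 - 1*39638 = 1664831/11633774 - 39638 = -461137868981/11633774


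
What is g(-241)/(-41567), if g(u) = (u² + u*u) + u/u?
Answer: -116163/41567 ≈ -2.7946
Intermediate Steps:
g(u) = 1 + 2*u² (g(u) = (u² + u²) + 1 = 2*u² + 1 = 1 + 2*u²)
g(-241)/(-41567) = (1 + 2*(-241)²)/(-41567) = (1 + 2*58081)*(-1/41567) = (1 + 116162)*(-1/41567) = 116163*(-1/41567) = -116163/41567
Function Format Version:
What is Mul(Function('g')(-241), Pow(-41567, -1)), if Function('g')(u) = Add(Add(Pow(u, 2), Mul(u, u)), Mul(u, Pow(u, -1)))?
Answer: Rational(-116163, 41567) ≈ -2.7946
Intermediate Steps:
Function('g')(u) = Add(1, Mul(2, Pow(u, 2))) (Function('g')(u) = Add(Add(Pow(u, 2), Pow(u, 2)), 1) = Add(Mul(2, Pow(u, 2)), 1) = Add(1, Mul(2, Pow(u, 2))))
Mul(Function('g')(-241), Pow(-41567, -1)) = Mul(Add(1, Mul(2, Pow(-241, 2))), Pow(-41567, -1)) = Mul(Add(1, Mul(2, 58081)), Rational(-1, 41567)) = Mul(Add(1, 116162), Rational(-1, 41567)) = Mul(116163, Rational(-1, 41567)) = Rational(-116163, 41567)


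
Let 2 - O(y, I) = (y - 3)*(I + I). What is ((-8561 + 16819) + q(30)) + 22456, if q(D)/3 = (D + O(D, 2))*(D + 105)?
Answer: -66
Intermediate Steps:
O(y, I) = 2 - 2*I*(-3 + y) (O(y, I) = 2 - (y - 3)*(I + I) = 2 - (-3 + y)*2*I = 2 - 2*I*(-3 + y))
q(D) = 3*(14 - 3*D)*(105 + D) (q(D) = 3*((D + (2 + 6*2 - 2*2*D))*(D + 105)) = 3*((D + (2 + 12 - 4*D))*(105 + D)) = 3*((D + (14 - 4*D))*(105 + D)) = 3*((14 - 3*D)*(105 + D)) = 3*(14 - 3*D)*(105 + D))
((-8561 + 16819) + q(30)) + 22456 = ((-8561 + 16819) + (4410 - 903*30 - 9*30²)) + 22456 = (8258 + (4410 - 27090 - 9*900)) + 22456 = (8258 + (4410 - 27090 - 8100)) + 22456 = (8258 - 30780) + 22456 = -22522 + 22456 = -66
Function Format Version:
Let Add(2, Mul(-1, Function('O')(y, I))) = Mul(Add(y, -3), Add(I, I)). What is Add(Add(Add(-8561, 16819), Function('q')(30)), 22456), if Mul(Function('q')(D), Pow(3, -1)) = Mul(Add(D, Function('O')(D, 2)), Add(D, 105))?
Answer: -66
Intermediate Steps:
Function('O')(y, I) = Add(2, Mul(-2, I, Add(-3, y))) (Function('O')(y, I) = Add(2, Mul(-1, Mul(Add(y, -3), Add(I, I)))) = Add(2, Mul(-1, Mul(Add(-3, y), Mul(2, I)))) = Add(2, Mul(-1, Mul(2, I, Add(-3, y)))) = Add(2, Mul(-2, I, Add(-3, y))))
Function('q')(D) = Mul(3, Add(14, Mul(-3, D)), Add(105, D)) (Function('q')(D) = Mul(3, Mul(Add(D, Add(2, Mul(6, 2), Mul(-2, 2, D))), Add(D, 105))) = Mul(3, Mul(Add(D, Add(2, 12, Mul(-4, D))), Add(105, D))) = Mul(3, Mul(Add(D, Add(14, Mul(-4, D))), Add(105, D))) = Mul(3, Mul(Add(14, Mul(-3, D)), Add(105, D))) = Mul(3, Add(14, Mul(-3, D)), Add(105, D)))
Add(Add(Add(-8561, 16819), Function('q')(30)), 22456) = Add(Add(Add(-8561, 16819), Add(4410, Mul(-903, 30), Mul(-9, Pow(30, 2)))), 22456) = Add(Add(8258, Add(4410, -27090, Mul(-9, 900))), 22456) = Add(Add(8258, Add(4410, -27090, -8100)), 22456) = Add(Add(8258, -30780), 22456) = Add(-22522, 22456) = -66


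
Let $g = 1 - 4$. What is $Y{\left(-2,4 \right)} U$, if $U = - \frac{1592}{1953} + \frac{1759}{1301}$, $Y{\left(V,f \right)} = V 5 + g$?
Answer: $- \frac{17733755}{2540853} \approx -6.9794$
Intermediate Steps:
$g = -3$
$Y{\left(V,f \right)} = -3 + 5 V$ ($Y{\left(V,f \right)} = V 5 - 3 = 5 V - 3 = -3 + 5 V$)
$U = \frac{1364135}{2540853}$ ($U = \left(-1592\right) \frac{1}{1953} + 1759 \cdot \frac{1}{1301} = - \frac{1592}{1953} + \frac{1759}{1301} = \frac{1364135}{2540853} \approx 0.53688$)
$Y{\left(-2,4 \right)} U = \left(-3 + 5 \left(-2\right)\right) \frac{1364135}{2540853} = \left(-3 - 10\right) \frac{1364135}{2540853} = \left(-13\right) \frac{1364135}{2540853} = - \frac{17733755}{2540853}$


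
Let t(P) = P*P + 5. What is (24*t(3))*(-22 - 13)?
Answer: -11760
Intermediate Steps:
t(P) = 5 + P² (t(P) = P² + 5 = 5 + P²)
(24*t(3))*(-22 - 13) = (24*(5 + 3²))*(-22 - 13) = (24*(5 + 9))*(-35) = (24*14)*(-35) = 336*(-35) = -11760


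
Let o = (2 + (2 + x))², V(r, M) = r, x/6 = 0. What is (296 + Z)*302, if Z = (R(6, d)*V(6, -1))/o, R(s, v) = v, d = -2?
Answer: 178331/2 ≈ 89166.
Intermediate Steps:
x = 0 (x = 6*0 = 0)
o = 16 (o = (2 + (2 + 0))² = (2 + 2)² = 4² = 16)
Z = -¾ (Z = -2*6/16 = -12*1/16 = -¾ ≈ -0.75000)
(296 + Z)*302 = (296 - ¾)*302 = (1181/4)*302 = 178331/2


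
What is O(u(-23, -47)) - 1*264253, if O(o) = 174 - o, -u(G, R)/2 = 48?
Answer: -263983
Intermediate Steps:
u(G, R) = -96 (u(G, R) = -2*48 = -96)
O(u(-23, -47)) - 1*264253 = (174 - 1*(-96)) - 1*264253 = (174 + 96) - 264253 = 270 - 264253 = -263983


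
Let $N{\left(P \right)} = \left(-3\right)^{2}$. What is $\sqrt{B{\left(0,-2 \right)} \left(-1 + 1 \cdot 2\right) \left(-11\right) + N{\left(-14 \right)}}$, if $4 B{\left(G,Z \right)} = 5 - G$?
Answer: $\frac{i \sqrt{19}}{2} \approx 2.1795 i$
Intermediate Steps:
$B{\left(G,Z \right)} = \frac{5}{4} - \frac{G}{4}$ ($B{\left(G,Z \right)} = \frac{5 - G}{4} = \frac{5}{4} - \frac{G}{4}$)
$N{\left(P \right)} = 9$
$\sqrt{B{\left(0,-2 \right)} \left(-1 + 1 \cdot 2\right) \left(-11\right) + N{\left(-14 \right)}} = \sqrt{\left(\frac{5}{4} - 0\right) \left(-1 + 1 \cdot 2\right) \left(-11\right) + 9} = \sqrt{\left(\frac{5}{4} + 0\right) \left(-1 + 2\right) \left(-11\right) + 9} = \sqrt{\frac{5}{4} \cdot 1 \left(-11\right) + 9} = \sqrt{\frac{5}{4} \left(-11\right) + 9} = \sqrt{- \frac{55}{4} + 9} = \sqrt{- \frac{19}{4}} = \frac{i \sqrt{19}}{2}$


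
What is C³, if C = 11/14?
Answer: 1331/2744 ≈ 0.48506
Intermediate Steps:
C = 11/14 (C = 11*(1/14) = 11/14 ≈ 0.78571)
C³ = (11/14)³ = 1331/2744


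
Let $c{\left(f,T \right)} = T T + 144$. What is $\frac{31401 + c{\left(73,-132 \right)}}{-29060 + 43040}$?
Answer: $\frac{16323}{4660} \approx 3.5028$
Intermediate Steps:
$c{\left(f,T \right)} = 144 + T^{2}$ ($c{\left(f,T \right)} = T^{2} + 144 = 144 + T^{2}$)
$\frac{31401 + c{\left(73,-132 \right)}}{-29060 + 43040} = \frac{31401 + \left(144 + \left(-132\right)^{2}\right)}{-29060 + 43040} = \frac{31401 + \left(144 + 17424\right)}{13980} = \left(31401 + 17568\right) \frac{1}{13980} = 48969 \cdot \frac{1}{13980} = \frac{16323}{4660}$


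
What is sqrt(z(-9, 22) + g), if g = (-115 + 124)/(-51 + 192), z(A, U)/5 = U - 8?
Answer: sqrt(154771)/47 ≈ 8.3704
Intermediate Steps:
z(A, U) = -40 + 5*U (z(A, U) = 5*(U - 8) = 5*(-8 + U) = -40 + 5*U)
g = 3/47 (g = 9/141 = 9*(1/141) = 3/47 ≈ 0.063830)
sqrt(z(-9, 22) + g) = sqrt((-40 + 5*22) + 3/47) = sqrt((-40 + 110) + 3/47) = sqrt(70 + 3/47) = sqrt(3293/47) = sqrt(154771)/47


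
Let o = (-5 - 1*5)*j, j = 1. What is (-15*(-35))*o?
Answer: -5250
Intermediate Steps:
o = -10 (o = (-5 - 1*5)*1 = (-5 - 5)*1 = -10*1 = -10)
(-15*(-35))*o = -15*(-35)*(-10) = 525*(-10) = -5250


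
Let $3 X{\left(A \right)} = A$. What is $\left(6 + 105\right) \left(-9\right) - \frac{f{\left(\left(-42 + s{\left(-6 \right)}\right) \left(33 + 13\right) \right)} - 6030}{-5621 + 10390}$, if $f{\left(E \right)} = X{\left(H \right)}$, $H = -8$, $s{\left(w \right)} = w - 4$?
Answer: $- \frac{14274595}{14307} \approx -997.74$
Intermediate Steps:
$s{\left(w \right)} = -4 + w$ ($s{\left(w \right)} = w - 4 = -4 + w$)
$X{\left(A \right)} = \frac{A}{3}$
$f{\left(E \right)} = - \frac{8}{3}$ ($f{\left(E \right)} = \frac{1}{3} \left(-8\right) = - \frac{8}{3}$)
$\left(6 + 105\right) \left(-9\right) - \frac{f{\left(\left(-42 + s{\left(-6 \right)}\right) \left(33 + 13\right) \right)} - 6030}{-5621 + 10390} = \left(6 + 105\right) \left(-9\right) - \frac{- \frac{8}{3} - 6030}{-5621 + 10390} = 111 \left(-9\right) - - \frac{18098}{3 \cdot 4769} = -999 - \left(- \frac{18098}{3}\right) \frac{1}{4769} = -999 - - \frac{18098}{14307} = -999 + \frac{18098}{14307} = - \frac{14274595}{14307}$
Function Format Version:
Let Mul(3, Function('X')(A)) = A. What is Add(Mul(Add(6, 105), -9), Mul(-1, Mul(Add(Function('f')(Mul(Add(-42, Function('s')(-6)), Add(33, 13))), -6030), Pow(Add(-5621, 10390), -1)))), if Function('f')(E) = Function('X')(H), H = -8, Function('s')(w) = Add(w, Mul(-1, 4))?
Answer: Rational(-14274595, 14307) ≈ -997.74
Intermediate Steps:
Function('s')(w) = Add(-4, w) (Function('s')(w) = Add(w, -4) = Add(-4, w))
Function('X')(A) = Mul(Rational(1, 3), A)
Function('f')(E) = Rational(-8, 3) (Function('f')(E) = Mul(Rational(1, 3), -8) = Rational(-8, 3))
Add(Mul(Add(6, 105), -9), Mul(-1, Mul(Add(Function('f')(Mul(Add(-42, Function('s')(-6)), Add(33, 13))), -6030), Pow(Add(-5621, 10390), -1)))) = Add(Mul(Add(6, 105), -9), Mul(-1, Mul(Add(Rational(-8, 3), -6030), Pow(Add(-5621, 10390), -1)))) = Add(Mul(111, -9), Mul(-1, Mul(Rational(-18098, 3), Pow(4769, -1)))) = Add(-999, Mul(-1, Mul(Rational(-18098, 3), Rational(1, 4769)))) = Add(-999, Mul(-1, Rational(-18098, 14307))) = Add(-999, Rational(18098, 14307)) = Rational(-14274595, 14307)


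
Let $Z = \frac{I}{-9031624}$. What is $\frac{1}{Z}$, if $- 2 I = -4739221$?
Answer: $- \frac{18063248}{4739221} \approx -3.8114$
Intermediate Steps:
$I = \frac{4739221}{2}$ ($I = \left(- \frac{1}{2}\right) \left(-4739221\right) = \frac{4739221}{2} \approx 2.3696 \cdot 10^{6}$)
$Z = - \frac{4739221}{18063248}$ ($Z = \frac{4739221}{2 \left(-9031624\right)} = \frac{4739221}{2} \left(- \frac{1}{9031624}\right) = - \frac{4739221}{18063248} \approx -0.26237$)
$\frac{1}{Z} = \frac{1}{- \frac{4739221}{18063248}} = - \frac{18063248}{4739221}$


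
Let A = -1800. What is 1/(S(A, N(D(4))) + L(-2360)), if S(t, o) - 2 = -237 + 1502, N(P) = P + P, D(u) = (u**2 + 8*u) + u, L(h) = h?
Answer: -1/1093 ≈ -0.00091491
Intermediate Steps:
D(u) = u**2 + 9*u
N(P) = 2*P
S(t, o) = 1267 (S(t, o) = 2 + (-237 + 1502) = 2 + 1265 = 1267)
1/(S(A, N(D(4))) + L(-2360)) = 1/(1267 - 2360) = 1/(-1093) = -1/1093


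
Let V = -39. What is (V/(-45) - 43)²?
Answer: 399424/225 ≈ 1775.2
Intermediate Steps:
(V/(-45) - 43)² = (-39/(-45) - 43)² = (-39*(-1/45) - 43)² = (13/15 - 43)² = (-632/15)² = 399424/225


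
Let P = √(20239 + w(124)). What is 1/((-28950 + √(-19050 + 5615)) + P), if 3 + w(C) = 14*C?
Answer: 1/(-28950 + 2*√5493 + I*√13435) ≈ -3.472e-5 - 1.397e-7*I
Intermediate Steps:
w(C) = -3 + 14*C
P = 2*√5493 (P = √(20239 + (-3 + 14*124)) = √(20239 + (-3 + 1736)) = √(20239 + 1733) = √21972 = 2*√5493 ≈ 148.23)
1/((-28950 + √(-19050 + 5615)) + P) = 1/((-28950 + √(-19050 + 5615)) + 2*√5493) = 1/((-28950 + √(-13435)) + 2*√5493) = 1/((-28950 + I*√13435) + 2*√5493) = 1/(-28950 + 2*√5493 + I*√13435)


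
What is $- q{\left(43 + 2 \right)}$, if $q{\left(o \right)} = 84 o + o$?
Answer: $-3825$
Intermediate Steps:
$q{\left(o \right)} = 85 o$
$- q{\left(43 + 2 \right)} = - 85 \left(43 + 2\right) = - 85 \cdot 45 = \left(-1\right) 3825 = -3825$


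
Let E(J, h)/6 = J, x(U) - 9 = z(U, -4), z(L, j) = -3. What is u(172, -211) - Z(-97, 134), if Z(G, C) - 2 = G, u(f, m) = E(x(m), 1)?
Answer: 131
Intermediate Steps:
x(U) = 6 (x(U) = 9 - 3 = 6)
E(J, h) = 6*J
u(f, m) = 36 (u(f, m) = 6*6 = 36)
Z(G, C) = 2 + G
u(172, -211) - Z(-97, 134) = 36 - (2 - 97) = 36 - 1*(-95) = 36 + 95 = 131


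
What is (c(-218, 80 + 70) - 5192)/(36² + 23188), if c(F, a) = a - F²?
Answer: -26283/12242 ≈ -2.1470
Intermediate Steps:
(c(-218, 80 + 70) - 5192)/(36² + 23188) = (((80 + 70) - 1*(-218)²) - 5192)/(36² + 23188) = ((150 - 1*47524) - 5192)/(1296 + 23188) = ((150 - 47524) - 5192)/24484 = (-47374 - 5192)*(1/24484) = -52566*1/24484 = -26283/12242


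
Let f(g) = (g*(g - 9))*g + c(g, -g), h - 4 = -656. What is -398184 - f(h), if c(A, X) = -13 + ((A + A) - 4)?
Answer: 280596881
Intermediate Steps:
h = -652 (h = 4 - 656 = -652)
c(A, X) = -17 + 2*A (c(A, X) = -13 + (2*A - 4) = -13 + (-4 + 2*A) = -17 + 2*A)
f(g) = -17 + 2*g + g**2*(-9 + g) (f(g) = (g*(g - 9))*g + (-17 + 2*g) = (g*(-9 + g))*g + (-17 + 2*g) = g**2*(-9 + g) + (-17 + 2*g) = -17 + 2*g + g**2*(-9 + g))
-398184 - f(h) = -398184 - (-17 + (-652)**3 - 9*(-652)**2 + 2*(-652)) = -398184 - (-17 - 277167808 - 9*425104 - 1304) = -398184 - (-17 - 277167808 - 3825936 - 1304) = -398184 - 1*(-280995065) = -398184 + 280995065 = 280596881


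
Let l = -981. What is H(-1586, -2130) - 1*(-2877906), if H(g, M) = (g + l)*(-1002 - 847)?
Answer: 7624289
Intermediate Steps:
H(g, M) = 1813869 - 1849*g (H(g, M) = (g - 981)*(-1002 - 847) = (-981 + g)*(-1849) = 1813869 - 1849*g)
H(-1586, -2130) - 1*(-2877906) = (1813869 - 1849*(-1586)) - 1*(-2877906) = (1813869 + 2932514) + 2877906 = 4746383 + 2877906 = 7624289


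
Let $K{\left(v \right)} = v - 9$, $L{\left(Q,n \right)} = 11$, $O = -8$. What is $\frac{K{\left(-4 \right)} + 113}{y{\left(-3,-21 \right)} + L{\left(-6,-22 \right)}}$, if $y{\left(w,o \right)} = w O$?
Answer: $\frac{20}{7} \approx 2.8571$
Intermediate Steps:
$y{\left(w,o \right)} = - 8 w$ ($y{\left(w,o \right)} = w \left(-8\right) = - 8 w$)
$K{\left(v \right)} = -9 + v$
$\frac{K{\left(-4 \right)} + 113}{y{\left(-3,-21 \right)} + L{\left(-6,-22 \right)}} = \frac{\left(-9 - 4\right) + 113}{\left(-8\right) \left(-3\right) + 11} = \frac{-13 + 113}{24 + 11} = \frac{100}{35} = 100 \cdot \frac{1}{35} = \frac{20}{7}$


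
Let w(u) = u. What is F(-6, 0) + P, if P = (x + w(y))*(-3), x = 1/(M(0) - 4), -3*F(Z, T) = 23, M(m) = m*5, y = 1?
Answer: -119/12 ≈ -9.9167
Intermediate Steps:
M(m) = 5*m
F(Z, T) = -23/3 (F(Z, T) = -⅓*23 = -23/3)
x = -¼ (x = 1/(5*0 - 4) = 1/(0 - 4) = 1/(-4) = -¼ ≈ -0.25000)
P = -9/4 (P = (-¼ + 1)*(-3) = (¾)*(-3) = -9/4 ≈ -2.2500)
F(-6, 0) + P = -23/3 - 9/4 = -119/12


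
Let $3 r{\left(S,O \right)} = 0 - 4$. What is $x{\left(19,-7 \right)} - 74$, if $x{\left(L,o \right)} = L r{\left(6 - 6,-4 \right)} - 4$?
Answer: $- \frac{310}{3} \approx -103.33$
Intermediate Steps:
$r{\left(S,O \right)} = - \frac{4}{3}$ ($r{\left(S,O \right)} = \frac{0 - 4}{3} = \frac{1}{3} \left(-4\right) = - \frac{4}{3}$)
$x{\left(L,o \right)} = -4 - \frac{4 L}{3}$ ($x{\left(L,o \right)} = L \left(- \frac{4}{3}\right) - 4 = - \frac{4 L}{3} - 4 = -4 - \frac{4 L}{3}$)
$x{\left(19,-7 \right)} - 74 = \left(-4 - \frac{76}{3}\right) - 74 = - \frac{88}{3} - 74 = - \frac{310}{3}$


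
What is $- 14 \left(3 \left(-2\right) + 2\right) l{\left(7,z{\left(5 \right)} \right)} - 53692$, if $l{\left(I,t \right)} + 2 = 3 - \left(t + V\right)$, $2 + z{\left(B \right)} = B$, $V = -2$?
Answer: $-53692$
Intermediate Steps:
$z{\left(B \right)} = -2 + B$
$l{\left(I,t \right)} = 3 - t$ ($l{\left(I,t \right)} = -2 - \left(-5 + t\right) = 3 - t$)
$- 14 \left(3 \left(-2\right) + 2\right) l{\left(7,z{\left(5 \right)} \right)} - 53692 = - 14 \left(3 \left(-2\right) + 2\right) \left(3 - \left(-2 + 5\right)\right) - 53692 = - 14 \left(-6 + 2\right) \left(3 - 3\right) - 53692 = \left(-14\right) \left(-4\right) \left(3 - 3\right) - 53692 = 56 \cdot 0 - 53692 = 0 - 53692 = -53692$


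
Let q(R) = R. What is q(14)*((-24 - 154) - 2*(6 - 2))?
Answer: -2604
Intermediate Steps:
q(14)*((-24 - 154) - 2*(6 - 2)) = 14*((-24 - 154) - 2*(6 - 2)) = 14*(-178 - 2*4) = 14*(-178 - 8) = 14*(-186) = -2604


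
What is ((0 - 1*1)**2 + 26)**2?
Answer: 729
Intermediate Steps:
((0 - 1*1)**2 + 26)**2 = ((0 - 1)**2 + 26)**2 = ((-1)**2 + 26)**2 = (1 + 26)**2 = 27**2 = 729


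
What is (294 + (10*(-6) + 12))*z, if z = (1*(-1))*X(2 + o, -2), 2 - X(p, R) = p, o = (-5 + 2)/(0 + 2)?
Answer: -369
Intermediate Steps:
o = -3/2 ≈ -1.5000
X(p, R) = 2 - p
z = -3/2 (z = (1*(-1))*(2 - (2 - 3/2)) = -(2 - 1*½) = -(2 - ½) = -1*3/2 = -3/2 ≈ -1.5000)
(294 + (10*(-6) + 12))*z = (294 + (10*(-6) + 12))*(-3/2) = (294 + (-60 + 12))*(-3/2) = (294 - 48)*(-3/2) = 246*(-3/2) = -369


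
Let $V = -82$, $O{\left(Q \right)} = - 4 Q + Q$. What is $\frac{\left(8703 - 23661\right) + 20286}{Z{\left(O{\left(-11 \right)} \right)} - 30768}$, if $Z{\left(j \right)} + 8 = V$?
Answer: $- \frac{24}{139} \approx -0.17266$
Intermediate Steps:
$O{\left(Q \right)} = - 3 Q$
$Z{\left(j \right)} = -90$ ($Z{\left(j \right)} = -8 - 82 = -90$)
$\frac{\left(8703 - 23661\right) + 20286}{Z{\left(O{\left(-11 \right)} \right)} - 30768} = \frac{\left(8703 - 23661\right) + 20286}{-90 - 30768} = \frac{\left(8703 - 23661\right) + 20286}{-30858} = \left(-14958 + 20286\right) \left(- \frac{1}{30858}\right) = 5328 \left(- \frac{1}{30858}\right) = - \frac{24}{139}$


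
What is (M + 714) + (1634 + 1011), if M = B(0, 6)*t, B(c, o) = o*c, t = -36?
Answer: 3359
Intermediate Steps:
B(c, o) = c*o
M = 0 (M = (0*6)*(-36) = 0*(-36) = 0)
(M + 714) + (1634 + 1011) = (0 + 714) + (1634 + 1011) = 714 + 2645 = 3359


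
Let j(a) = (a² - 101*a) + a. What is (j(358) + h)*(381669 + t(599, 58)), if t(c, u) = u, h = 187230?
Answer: 106728578838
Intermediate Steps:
j(a) = a² - 100*a
(j(358) + h)*(381669 + t(599, 58)) = (358*(-100 + 358) + 187230)*(381669 + 58) = (358*258 + 187230)*381727 = (92364 + 187230)*381727 = 279594*381727 = 106728578838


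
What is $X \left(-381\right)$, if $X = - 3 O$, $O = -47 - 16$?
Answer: $-72009$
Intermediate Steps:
$O = -63$
$X = 189$ ($X = \left(-3\right) \left(-63\right) = 189$)
$X \left(-381\right) = 189 \left(-381\right) = -72009$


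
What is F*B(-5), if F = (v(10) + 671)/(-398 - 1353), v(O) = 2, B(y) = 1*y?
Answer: 3365/1751 ≈ 1.9218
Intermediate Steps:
B(y) = y
F = -673/1751 (F = (2 + 671)/(-398 - 1353) = 673/(-1751) = 673*(-1/1751) = -673/1751 ≈ -0.38435)
F*B(-5) = -673/1751*(-5) = 3365/1751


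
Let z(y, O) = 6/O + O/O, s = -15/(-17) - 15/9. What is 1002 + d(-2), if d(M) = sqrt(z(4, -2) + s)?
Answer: 1002 + I*sqrt(7242)/51 ≈ 1002.0 + 1.6686*I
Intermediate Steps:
s = -40/51 (s = -15*(-1/17) - 15*1/9 = 15/17 - 5/3 = -40/51 ≈ -0.78431)
z(y, O) = 1 + 6/O (z(y, O) = 6/O + 1 = 1 + 6/O)
d(M) = I*sqrt(7242)/51 (d(M) = sqrt((6 - 2)/(-2) - 40/51) = sqrt(-1/2*4 - 40/51) = sqrt(-2 - 40/51) = sqrt(-142/51) = I*sqrt(7242)/51)
1002 + d(-2) = 1002 + I*sqrt(7242)/51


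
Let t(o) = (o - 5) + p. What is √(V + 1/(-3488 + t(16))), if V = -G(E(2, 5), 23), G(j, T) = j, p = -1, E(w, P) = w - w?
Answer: I*√3478/3478 ≈ 0.016956*I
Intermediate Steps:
E(w, P) = 0
t(o) = -6 + o (t(o) = (o - 5) - 1 = (-5 + o) - 1 = -6 + o)
V = 0 (V = -1*0 = 0)
√(V + 1/(-3488 + t(16))) = √(0 + 1/(-3488 + (-6 + 16))) = √(0 + 1/(-3488 + 10)) = √(0 + 1/(-3478)) = √(0 - 1/3478) = √(-1/3478) = I*√3478/3478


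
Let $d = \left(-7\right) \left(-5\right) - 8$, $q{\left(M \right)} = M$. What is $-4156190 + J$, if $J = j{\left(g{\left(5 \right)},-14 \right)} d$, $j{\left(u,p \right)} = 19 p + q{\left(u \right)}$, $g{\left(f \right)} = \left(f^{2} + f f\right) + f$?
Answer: $-4161887$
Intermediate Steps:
$g{\left(f \right)} = f + 2 f^{2}$ ($g{\left(f \right)} = \left(f^{2} + f^{2}\right) + f = 2 f^{2} + f = f + 2 f^{2}$)
$j{\left(u,p \right)} = u + 19 p$ ($j{\left(u,p \right)} = 19 p + u = u + 19 p$)
$d = 27$ ($d = 35 - 8 = 27$)
$J = -5697$ ($J = \left(5 \left(1 + 2 \cdot 5\right) + 19 \left(-14\right)\right) 27 = \left(5 \left(1 + 10\right) - 266\right) 27 = \left(5 \cdot 11 - 266\right) 27 = \left(55 - 266\right) 27 = \left(-211\right) 27 = -5697$)
$-4156190 + J = -4156190 - 5697 = -4161887$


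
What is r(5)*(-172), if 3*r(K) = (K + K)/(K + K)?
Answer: -172/3 ≈ -57.333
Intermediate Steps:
r(K) = 1/3 (r(K) = ((K + K)/(K + K))/3 = ((2*K)/((2*K)))/3 = ((2*K)*(1/(2*K)))/3 = (1/3)*1 = 1/3)
r(5)*(-172) = (1/3)*(-172) = -172/3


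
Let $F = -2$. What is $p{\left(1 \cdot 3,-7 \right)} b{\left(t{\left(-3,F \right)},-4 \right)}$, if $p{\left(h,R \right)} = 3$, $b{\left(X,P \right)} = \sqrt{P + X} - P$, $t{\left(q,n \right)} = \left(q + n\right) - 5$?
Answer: $12 + 3 i \sqrt{14} \approx 12.0 + 11.225 i$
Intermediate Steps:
$t{\left(q,n \right)} = -5 + n + q$ ($t{\left(q,n \right)} = \left(n + q\right) - 5 = -5 + n + q$)
$p{\left(1 \cdot 3,-7 \right)} b{\left(t{\left(-3,F \right)},-4 \right)} = 3 \left(\sqrt{-4 - 10} - -4\right) = 3 \left(\sqrt{-4 - 10} + 4\right) = 3 \left(\sqrt{-14} + 4\right) = 3 \left(i \sqrt{14} + 4\right) = 3 \left(4 + i \sqrt{14}\right) = 12 + 3 i \sqrt{14}$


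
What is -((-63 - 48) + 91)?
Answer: 20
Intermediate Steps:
-((-63 - 48) + 91) = -(-111 + 91) = -(-20) = -1*(-20) = 20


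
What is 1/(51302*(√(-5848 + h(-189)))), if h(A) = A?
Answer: -I*√6037/309710174 ≈ -2.5087e-7*I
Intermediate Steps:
1/(51302*(√(-5848 + h(-189)))) = 1/(51302*(√(-5848 - 189))) = 1/(51302*(√(-6037))) = 1/(51302*((I*√6037))) = (-I*√6037/6037)/51302 = -I*√6037/309710174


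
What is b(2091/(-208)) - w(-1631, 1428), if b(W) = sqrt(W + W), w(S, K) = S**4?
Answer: -7076456545921 + I*sqrt(54366)/52 ≈ -7.0765e+12 + 4.4839*I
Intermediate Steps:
b(W) = sqrt(2)*sqrt(W) (b(W) = sqrt(2*W) = sqrt(2)*sqrt(W))
b(2091/(-208)) - w(-1631, 1428) = sqrt(2)*sqrt(2091/(-208)) - 1*(-1631)**4 = sqrt(2)*sqrt(2091*(-1/208)) - 1*7076456545921 = sqrt(2)*sqrt(-2091/208) - 7076456545921 = sqrt(2)*(I*sqrt(27183)/52) - 7076456545921 = I*sqrt(54366)/52 - 7076456545921 = -7076456545921 + I*sqrt(54366)/52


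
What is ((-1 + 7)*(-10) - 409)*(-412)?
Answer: 193228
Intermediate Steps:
((-1 + 7)*(-10) - 409)*(-412) = (6*(-10) - 409)*(-412) = (-60 - 409)*(-412) = -469*(-412) = 193228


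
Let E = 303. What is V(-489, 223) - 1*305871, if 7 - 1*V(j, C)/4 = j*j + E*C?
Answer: -1532603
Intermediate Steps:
V(j, C) = 28 - 1212*C - 4*j² (V(j, C) = 28 - 4*(j*j + 303*C) = 28 - 4*(j² + 303*C) = 28 + (-1212*C - 4*j²) = 28 - 1212*C - 4*j²)
V(-489, 223) - 1*305871 = (28 - 1212*223 - 4*(-489)²) - 1*305871 = (28 - 270276 - 4*239121) - 305871 = (28 - 270276 - 956484) - 305871 = -1226732 - 305871 = -1532603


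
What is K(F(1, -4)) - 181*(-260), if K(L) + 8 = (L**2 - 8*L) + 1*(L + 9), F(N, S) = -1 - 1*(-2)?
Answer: 47055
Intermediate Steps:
F(N, S) = 1 (F(N, S) = -1 + 2 = 1)
K(L) = 1 + L**2 - 7*L (K(L) = -8 + ((L**2 - 8*L) + 1*(L + 9)) = -8 + ((L**2 - 8*L) + 1*(9 + L)) = -8 + ((L**2 - 8*L) + (9 + L)) = -8 + (9 + L**2 - 7*L) = 1 + L**2 - 7*L)
K(F(1, -4)) - 181*(-260) = (1 + 1**2 - 7*1) - 181*(-260) = (1 + 1 - 7) + 47060 = -5 + 47060 = 47055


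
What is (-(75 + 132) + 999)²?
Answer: 627264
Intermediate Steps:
(-(75 + 132) + 999)² = (-1*207 + 999)² = (-207 + 999)² = 792² = 627264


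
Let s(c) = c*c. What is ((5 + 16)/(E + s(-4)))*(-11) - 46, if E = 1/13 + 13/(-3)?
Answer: -30077/458 ≈ -65.670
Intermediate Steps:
E = -166/39 (E = 1*(1/13) + 13*(-⅓) = 1/13 - 13/3 = -166/39 ≈ -4.2564)
s(c) = c²
((5 + 16)/(E + s(-4)))*(-11) - 46 = ((5 + 16)/(-166/39 + (-4)²))*(-11) - 46 = (21/(-166/39 + 16))*(-11) - 46 = (21/(458/39))*(-11) - 46 = (21*(39/458))*(-11) - 46 = (819/458)*(-11) - 46 = -9009/458 - 46 = -30077/458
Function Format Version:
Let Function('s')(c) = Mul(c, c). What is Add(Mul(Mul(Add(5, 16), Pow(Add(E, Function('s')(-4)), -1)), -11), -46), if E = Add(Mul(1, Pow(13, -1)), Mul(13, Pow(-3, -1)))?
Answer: Rational(-30077, 458) ≈ -65.670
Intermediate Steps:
E = Rational(-166, 39) (E = Add(Mul(1, Rational(1, 13)), Mul(13, Rational(-1, 3))) = Add(Rational(1, 13), Rational(-13, 3)) = Rational(-166, 39) ≈ -4.2564)
Function('s')(c) = Pow(c, 2)
Add(Mul(Mul(Add(5, 16), Pow(Add(E, Function('s')(-4)), -1)), -11), -46) = Add(Mul(Mul(Add(5, 16), Pow(Add(Rational(-166, 39), Pow(-4, 2)), -1)), -11), -46) = Add(Mul(Mul(21, Pow(Add(Rational(-166, 39), 16), -1)), -11), -46) = Add(Mul(Mul(21, Pow(Rational(458, 39), -1)), -11), -46) = Add(Mul(Mul(21, Rational(39, 458)), -11), -46) = Add(Mul(Rational(819, 458), -11), -46) = Add(Rational(-9009, 458), -46) = Rational(-30077, 458)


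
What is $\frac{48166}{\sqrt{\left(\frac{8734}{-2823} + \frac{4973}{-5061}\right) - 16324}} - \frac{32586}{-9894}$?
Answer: $\frac{5431}{1649} - \frac{48166 i \sqrt{14813133568180311}}{15552169555} \approx 3.2935 - 376.94 i$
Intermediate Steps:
$\frac{48166}{\sqrt{\left(\frac{8734}{-2823} + \frac{4973}{-5061}\right) - 16324}} - \frac{32586}{-9894} = \frac{48166}{\sqrt{\left(8734 \left(- \frac{1}{2823}\right) + 4973 \left(- \frac{1}{5061}\right)\right) - 16324}} - - \frac{5431}{1649} = \frac{48166}{\sqrt{\left(- \frac{8734}{2823} - \frac{4973}{5061}\right) - 16324}} + \frac{5431}{1649} = \frac{48166}{\sqrt{- \frac{19413851}{4762401} - 16324}} + \frac{5431}{1649} = \frac{48166}{\sqrt{- \frac{77760847775}{4762401}}} + \frac{5431}{1649} = \frac{48166}{\frac{5}{4762401} i \sqrt{14813133568180311}} + \frac{5431}{1649} = 48166 \left(- \frac{i \sqrt{14813133568180311}}{15552169555}\right) + \frac{5431}{1649} = - \frac{48166 i \sqrt{14813133568180311}}{15552169555} + \frac{5431}{1649} = \frac{5431}{1649} - \frac{48166 i \sqrt{14813133568180311}}{15552169555}$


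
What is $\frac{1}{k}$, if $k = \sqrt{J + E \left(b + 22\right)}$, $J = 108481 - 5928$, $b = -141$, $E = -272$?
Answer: $\frac{\sqrt{134921}}{134921} \approx 0.0027225$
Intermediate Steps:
$J = 102553$
$k = \sqrt{134921}$ ($k = \sqrt{102553 - 272 \left(-141 + 22\right)} = \sqrt{102553 - -32368} = \sqrt{102553 + 32368} = \sqrt{134921} \approx 367.32$)
$\frac{1}{k} = \frac{1}{\sqrt{134921}} = \frac{\sqrt{134921}}{134921}$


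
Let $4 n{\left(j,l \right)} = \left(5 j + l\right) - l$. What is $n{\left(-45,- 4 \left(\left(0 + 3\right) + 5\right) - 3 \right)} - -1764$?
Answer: $\frac{6831}{4} \approx 1707.8$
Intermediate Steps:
$n{\left(j,l \right)} = \frac{5 j}{4}$ ($n{\left(j,l \right)} = \frac{\left(5 j + l\right) - l}{4} = \frac{\left(l + 5 j\right) - l}{4} = \frac{5 j}{4}$)
$n{\left(-45,- 4 \left(\left(0 + 3\right) + 5\right) - 3 \right)} - -1764 = \frac{5}{4} \left(-45\right) - -1764 = - \frac{225}{4} + 1764 = \frac{6831}{4}$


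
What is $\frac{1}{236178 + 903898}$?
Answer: $\frac{1}{1140076} \approx 8.7713 \cdot 10^{-7}$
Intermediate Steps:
$\frac{1}{236178 + 903898} = \frac{1}{1140076}$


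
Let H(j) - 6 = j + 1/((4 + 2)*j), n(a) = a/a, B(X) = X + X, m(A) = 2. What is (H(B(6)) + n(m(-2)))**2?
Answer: 1874161/5184 ≈ 361.53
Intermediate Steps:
B(X) = 2*X
n(a) = 1
H(j) = 6 + j + 1/(6*j) (H(j) = 6 + (j + 1/((4 + 2)*j)) = 6 + (j + 1/(6*j)) = 6 + j + 1/(6*j))
(H(B(6)) + n(m(-2)))**2 = ((6 + 2*6 + 1/(6*((2*6)))) + 1)**2 = ((6 + 12 + (1/6)/12) + 1)**2 = ((6 + 12 + (1/6)*(1/12)) + 1)**2 = ((6 + 12 + 1/72) + 1)**2 = (1297/72 + 1)**2 = (1369/72)**2 = 1874161/5184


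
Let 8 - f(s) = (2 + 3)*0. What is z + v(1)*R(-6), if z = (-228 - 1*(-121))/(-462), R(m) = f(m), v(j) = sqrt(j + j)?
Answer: 107/462 + 8*sqrt(2) ≈ 11.545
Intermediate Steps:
v(j) = sqrt(2)*sqrt(j) (v(j) = sqrt(2*j) = sqrt(2)*sqrt(j))
f(s) = 8 (f(s) = 8 - (2 + 3)*0 = 8 - 5*0 = 8 - 1*0 = 8 + 0 = 8)
R(m) = 8
z = 107/462 (z = (-228 + 121)*(-1/462) = -107*(-1/462) = 107/462 ≈ 0.23160)
z + v(1)*R(-6) = 107/462 + (sqrt(2)*sqrt(1))*8 = 107/462 + (sqrt(2)*1)*8 = 107/462 + sqrt(2)*8 = 107/462 + 8*sqrt(2)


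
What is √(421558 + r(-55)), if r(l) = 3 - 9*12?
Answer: √421453 ≈ 649.19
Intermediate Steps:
r(l) = -105 (r(l) = 3 - 108 = -105)
√(421558 + r(-55)) = √(421558 - 105) = √421453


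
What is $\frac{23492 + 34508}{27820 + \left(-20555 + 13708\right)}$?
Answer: $\frac{58000}{20973} \approx 2.7655$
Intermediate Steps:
$\frac{23492 + 34508}{27820 + \left(-20555 + 13708\right)} = \frac{58000}{27820 - 6847} = \frac{58000}{20973}$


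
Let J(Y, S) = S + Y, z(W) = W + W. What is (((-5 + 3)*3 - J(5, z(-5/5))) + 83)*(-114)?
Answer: -8436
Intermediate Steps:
z(W) = 2*W
(((-5 + 3)*3 - J(5, z(-5/5))) + 83)*(-114) = (((-5 + 3)*3 - (2*(-5/5) + 5)) + 83)*(-114) = ((-2*3 - (2*(-5*1/5) + 5)) + 83)*(-114) = ((-6 - (2*(-1) + 5)) + 83)*(-114) = ((-6 - (-2 + 5)) + 83)*(-114) = ((-6 - 1*3) + 83)*(-114) = ((-6 - 3) + 83)*(-114) = (-9 + 83)*(-114) = 74*(-114) = -8436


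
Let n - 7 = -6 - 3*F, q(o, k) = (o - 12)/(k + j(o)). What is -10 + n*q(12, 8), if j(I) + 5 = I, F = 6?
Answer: -10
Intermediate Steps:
j(I) = -5 + I
q(o, k) = (-12 + o)/(-5 + k + o) (q(o, k) = (o - 12)/(k + (-5 + o)) = (-12 + o)/(-5 + k + o))
n = -17 (n = 7 + (-6 - 3*6) = 7 + (-6 - 18) = 7 - 24 = -17)
-10 + n*q(12, 8) = -10 - 17*(-12 + 12)/(-5 + 8 + 12) = -10 - 17*0/15 = -10 - 17*0 = -10 + 0 = -10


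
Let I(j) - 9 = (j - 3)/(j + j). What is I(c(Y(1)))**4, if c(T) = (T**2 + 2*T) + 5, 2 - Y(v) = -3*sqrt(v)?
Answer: 328385156401/40960000 ≈ 8017.2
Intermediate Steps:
Y(v) = 2 + 3*sqrt(v) (Y(v) = 2 - (-3)*sqrt(v) = 2 + 3*sqrt(v))
c(T) = 5 + T**2 + 2*T
I(j) = 9 + (-3 + j)/(2*j) (I(j) = 9 + (j - 3)/(j + j) = 9 + (-3 + j)/((2*j)) = 9 + (-3 + j)*(1/(2*j)) = 9 + (-3 + j)/(2*j))
I(c(Y(1)))**4 = ((-3 + 19*(5 + (2 + 3*sqrt(1))**2 + 2*(2 + 3*sqrt(1))))/(2*(5 + (2 + 3*sqrt(1))**2 + 2*(2 + 3*sqrt(1)))))**4 = ((-3 + 19*(5 + (2 + 3*1)**2 + 2*(2 + 3*1)))/(2*(5 + (2 + 3*1)**2 + 2*(2 + 3*1))))**4 = ((-3 + 19*(5 + (2 + 3)**2 + 2*(2 + 3)))/(2*(5 + (2 + 3)**2 + 2*(2 + 3))))**4 = ((-3 + 19*(5 + 5**2 + 2*5))/(2*(5 + 5**2 + 2*5)))**4 = ((-3 + 19*(5 + 25 + 10))/(2*(5 + 25 + 10)))**4 = ((1/2)*(-3 + 19*40)/40)**4 = ((1/2)*(1/40)*(-3 + 760))**4 = ((1/2)*(1/40)*757)**4 = (757/80)**4 = 328385156401/40960000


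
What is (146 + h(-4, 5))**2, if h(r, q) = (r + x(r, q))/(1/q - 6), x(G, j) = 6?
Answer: 17842176/841 ≈ 21215.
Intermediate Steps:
h(r, q) = (6 + r)/(-6 + 1/q) (h(r, q) = (r + 6)/(1/q - 6) = (6 + r)/(-6 + 1/q))
(146 + h(-4, 5))**2 = (146 - 1*5*(6 - 4)/(-1 + 6*5))**2 = (146 - 1*5*2/(-1 + 30))**2 = (146 - 1*5*2/29)**2 = (146 - 1*5*1/29*2)**2 = (146 - 10/29)**2 = (4224/29)**2 = 17842176/841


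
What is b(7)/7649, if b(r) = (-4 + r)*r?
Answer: 21/7649 ≈ 0.0027455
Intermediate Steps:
b(r) = r*(-4 + r)
b(7)/7649 = (7*(-4 + 7))/7649 = (7*3)*(1/7649) = 21*(1/7649) = 21/7649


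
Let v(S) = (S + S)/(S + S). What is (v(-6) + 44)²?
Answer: 2025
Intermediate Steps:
v(S) = 1 (v(S) = (2*S)/((2*S)) = (2*S)*(1/(2*S)) = 1)
(v(-6) + 44)² = (1 + 44)² = 45² = 2025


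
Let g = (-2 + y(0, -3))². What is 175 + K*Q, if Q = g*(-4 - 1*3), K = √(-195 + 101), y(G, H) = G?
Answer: 175 - 28*I*√94 ≈ 175.0 - 271.47*I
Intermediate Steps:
K = I*√94 (K = √(-94) = I*√94 ≈ 9.6954*I)
g = 4 (g = (-2 + 0)² = (-2)² = 4)
Q = -28 (Q = 4*(-4 - 1*3) = 4*(-4 - 3) = 4*(-7) = -28)
175 + K*Q = 175 + (I*√94)*(-28) = 175 - 28*I*√94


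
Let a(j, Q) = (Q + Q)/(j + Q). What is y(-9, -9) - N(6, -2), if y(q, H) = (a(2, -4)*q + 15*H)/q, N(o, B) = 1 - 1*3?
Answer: 21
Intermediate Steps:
a(j, Q) = 2*Q/(Q + j) (a(j, Q) = (2*Q)/(Q + j) = 2*Q/(Q + j))
N(o, B) = -2 (N(o, B) = 1 - 3 = -2)
y(q, H) = (4*q + 15*H)/q (y(q, H) = ((2*(-4)/(-4 + 2))*q + 15*H)/q = ((2*(-4)/(-2))*q + 15*H)/q = ((2*(-4)*(-½))*q + 15*H)/q = (4*q + 15*H)/q)
y(-9, -9) - N(6, -2) = (4 + 15*(-9)/(-9)) - 1*(-2) = (4 + 15*(-9)*(-⅑)) + 2 = (4 + 15) + 2 = 19 + 2 = 21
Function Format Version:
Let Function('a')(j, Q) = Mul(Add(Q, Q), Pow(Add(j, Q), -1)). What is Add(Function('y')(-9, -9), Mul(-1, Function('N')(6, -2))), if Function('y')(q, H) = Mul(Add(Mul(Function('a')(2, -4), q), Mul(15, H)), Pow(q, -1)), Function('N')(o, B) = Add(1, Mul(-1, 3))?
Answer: 21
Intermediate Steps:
Function('a')(j, Q) = Mul(2, Q, Pow(Add(Q, j), -1)) (Function('a')(j, Q) = Mul(Mul(2, Q), Pow(Add(Q, j), -1)) = Mul(2, Q, Pow(Add(Q, j), -1)))
Function('N')(o, B) = -2 (Function('N')(o, B) = Add(1, -3) = -2)
Function('y')(q, H) = Mul(Pow(q, -1), Add(Mul(4, q), Mul(15, H))) (Function('y')(q, H) = Mul(Add(Mul(Mul(2, -4, Pow(Add(-4, 2), -1)), q), Mul(15, H)), Pow(q, -1)) = Mul(Add(Mul(Mul(2, -4, Pow(-2, -1)), q), Mul(15, H)), Pow(q, -1)) = Mul(Add(Mul(Mul(2, -4, Rational(-1, 2)), q), Mul(15, H)), Pow(q, -1)) = Mul(Add(Mul(4, q), Mul(15, H)), Pow(q, -1)) = Mul(Pow(q, -1), Add(Mul(4, q), Mul(15, H))))
Add(Function('y')(-9, -9), Mul(-1, Function('N')(6, -2))) = Add(Add(4, Mul(15, -9, Pow(-9, -1))), Mul(-1, -2)) = Add(Add(4, Mul(15, -9, Rational(-1, 9))), 2) = Add(Add(4, 15), 2) = Add(19, 2) = 21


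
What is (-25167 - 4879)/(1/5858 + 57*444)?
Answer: -176009468/148254265 ≈ -1.1872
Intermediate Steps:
(-25167 - 4879)/(1/5858 + 57*444) = -30046/(1/5858 + 25308) = -30046/148254265/5858 = -30046*5858/148254265 = -176009468/148254265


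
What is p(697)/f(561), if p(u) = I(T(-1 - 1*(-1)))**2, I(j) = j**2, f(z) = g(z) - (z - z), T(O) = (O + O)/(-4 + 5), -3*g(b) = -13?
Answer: 0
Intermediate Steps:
g(b) = 13/3 (g(b) = -1/3*(-13) = 13/3)
T(O) = 2*O (T(O) = (2*O)/1 = (2*O)*1 = 2*O)
f(z) = 13/3 (f(z) = 13/3 - (z - z) = 13/3 - 1*0 = 13/3 + 0 = 13/3)
p(u) = 0 (p(u) = ((2*(-1 - 1*(-1)))**2)**2 = ((2*(-1 + 1))**2)**2 = ((2*0)**2)**2 = (0**2)**2 = 0**2 = 0)
p(697)/f(561) = 0/(13/3) = 0*(3/13) = 0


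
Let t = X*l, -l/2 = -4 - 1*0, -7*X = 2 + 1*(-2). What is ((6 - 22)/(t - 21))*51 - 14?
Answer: 174/7 ≈ 24.857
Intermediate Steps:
X = 0 (X = -(2 + 1*(-2))/7 = -(2 - 2)/7 = -⅐*0 = 0)
l = 8 (l = -2*(-4 - 1*0) = -2*(-4 + 0) = -2*(-4) = 8)
t = 0 (t = 0*8 = 0)
((6 - 22)/(t - 21))*51 - 14 = ((6 - 22)/(0 - 21))*51 - 14 = -16/(-21)*51 - 14 = -16*(-1/21)*51 - 14 = (16/21)*51 - 14 = 272/7 - 14 = 174/7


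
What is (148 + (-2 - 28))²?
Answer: 13924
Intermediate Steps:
(148 + (-2 - 28))² = (148 - 30)² = 118² = 13924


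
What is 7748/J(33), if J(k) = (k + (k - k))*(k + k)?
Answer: 3874/1089 ≈ 3.5574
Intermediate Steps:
J(k) = 2*k² (J(k) = (k + 0)*(2*k) = k*(2*k) = 2*k²)
7748/J(33) = 7748/((2*33²)) = 7748/((2*1089)) = 7748/2178 = 7748*(1/2178) = 3874/1089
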